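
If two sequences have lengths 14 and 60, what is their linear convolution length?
Linear/full convolution length: m + n - 1 = 14 + 60 - 1 = 73

73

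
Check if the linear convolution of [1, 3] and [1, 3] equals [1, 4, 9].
Recompute linear convolution of [1, 3] and [1, 3]: y[0] = 1×1 = 1; y[1] = 1×3 + 3×1 = 6; y[2] = 3×3 = 9 → [1, 6, 9]. Compare to given [1, 4, 9]: they differ at index 1: given 4, correct 6, so answer: No

No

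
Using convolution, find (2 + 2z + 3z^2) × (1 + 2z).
Ascending coefficients: a = [2, 2, 3], b = [1, 2]. c[0] = 2×1 = 2; c[1] = 2×2 + 2×1 = 6; c[2] = 2×2 + 3×1 = 7; c[3] = 3×2 = 6. Result coefficients: [2, 6, 7, 6] → 2 + 6z + 7z^2 + 6z^3

2 + 6z + 7z^2 + 6z^3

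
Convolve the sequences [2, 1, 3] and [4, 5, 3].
y[0] = 2×4 = 8; y[1] = 2×5 + 1×4 = 14; y[2] = 2×3 + 1×5 + 3×4 = 23; y[3] = 1×3 + 3×5 = 18; y[4] = 3×3 = 9

[8, 14, 23, 18, 9]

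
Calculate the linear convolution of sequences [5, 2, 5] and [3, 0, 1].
y[0] = 5×3 = 15; y[1] = 5×0 + 2×3 = 6; y[2] = 5×1 + 2×0 + 5×3 = 20; y[3] = 2×1 + 5×0 = 2; y[4] = 5×1 = 5

[15, 6, 20, 2, 5]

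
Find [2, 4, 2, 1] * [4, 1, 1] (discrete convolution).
y[0] = 2×4 = 8; y[1] = 2×1 + 4×4 = 18; y[2] = 2×1 + 4×1 + 2×4 = 14; y[3] = 4×1 + 2×1 + 1×4 = 10; y[4] = 2×1 + 1×1 = 3; y[5] = 1×1 = 1

[8, 18, 14, 10, 3, 1]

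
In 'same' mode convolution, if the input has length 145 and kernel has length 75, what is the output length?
'Same' mode returns an output with the same length as the input: 145

145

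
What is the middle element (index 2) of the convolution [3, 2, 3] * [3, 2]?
Use y[k] = Σ_i a[i]·b[k-i] at k=2. y[2] = 2×2 + 3×3 = 13

13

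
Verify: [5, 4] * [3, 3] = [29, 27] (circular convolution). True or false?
Recompute circular convolution of [5, 4] and [3, 3]: y[0] = 5×3 + 4×3 = 27; y[1] = 5×3 + 4×3 = 27 → [27, 27]. Compare to given [29, 27]: they differ at index 0: given 29, correct 27, so answer: No

No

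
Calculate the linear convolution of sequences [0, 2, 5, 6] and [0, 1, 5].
y[0] = 0×0 = 0; y[1] = 0×1 + 2×0 = 0; y[2] = 0×5 + 2×1 + 5×0 = 2; y[3] = 2×5 + 5×1 + 6×0 = 15; y[4] = 5×5 + 6×1 = 31; y[5] = 6×5 = 30

[0, 0, 2, 15, 31, 30]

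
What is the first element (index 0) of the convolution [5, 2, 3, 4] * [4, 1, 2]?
Use y[k] = Σ_i a[i]·b[k-i] at k=0. y[0] = 5×4 = 20

20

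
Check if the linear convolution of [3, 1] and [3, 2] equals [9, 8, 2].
Recompute linear convolution of [3, 1] and [3, 2]: y[0] = 3×3 = 9; y[1] = 3×2 + 1×3 = 9; y[2] = 1×2 = 2 → [9, 9, 2]. Compare to given [9, 8, 2]: they differ at index 1: given 8, correct 9, so answer: No

No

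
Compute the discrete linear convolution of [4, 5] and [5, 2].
y[0] = 4×5 = 20; y[1] = 4×2 + 5×5 = 33; y[2] = 5×2 = 10

[20, 33, 10]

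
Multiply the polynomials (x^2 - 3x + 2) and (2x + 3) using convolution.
Ascending coefficients: a = [2, -3, 1], b = [3, 2]. c[0] = 2×3 = 6; c[1] = 2×2 + -3×3 = -5; c[2] = -3×2 + 1×3 = -3; c[3] = 1×2 = 2. Result coefficients: [6, -5, -3, 2] → 2x^3 - 3x^2 - 5x + 6

2x^3 - 3x^2 - 5x + 6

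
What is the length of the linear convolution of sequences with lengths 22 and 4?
Linear/full convolution length: m + n - 1 = 22 + 4 - 1 = 25

25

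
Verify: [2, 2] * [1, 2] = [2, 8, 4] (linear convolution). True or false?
Recompute linear convolution of [2, 2] and [1, 2]: y[0] = 2×1 = 2; y[1] = 2×2 + 2×1 = 6; y[2] = 2×2 = 4 → [2, 6, 4]. Compare to given [2, 8, 4]: they differ at index 1: given 8, correct 6, so answer: No

No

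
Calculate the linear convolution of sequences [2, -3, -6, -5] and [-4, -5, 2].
y[0] = 2×-4 = -8; y[1] = 2×-5 + -3×-4 = 2; y[2] = 2×2 + -3×-5 + -6×-4 = 43; y[3] = -3×2 + -6×-5 + -5×-4 = 44; y[4] = -6×2 + -5×-5 = 13; y[5] = -5×2 = -10

[-8, 2, 43, 44, 13, -10]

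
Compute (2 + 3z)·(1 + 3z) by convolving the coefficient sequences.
Ascending coefficients: a = [2, 3], b = [1, 3]. c[0] = 2×1 = 2; c[1] = 2×3 + 3×1 = 9; c[2] = 3×3 = 9. Result coefficients: [2, 9, 9] → 2 + 9z + 9z^2

2 + 9z + 9z^2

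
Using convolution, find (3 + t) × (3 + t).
Ascending coefficients: a = [3, 1], b = [3, 1]. c[0] = 3×3 = 9; c[1] = 3×1 + 1×3 = 6; c[2] = 1×1 = 1. Result coefficients: [9, 6, 1] → 9 + 6t + t^2

9 + 6t + t^2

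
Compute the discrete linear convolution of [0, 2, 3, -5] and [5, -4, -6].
y[0] = 0×5 = 0; y[1] = 0×-4 + 2×5 = 10; y[2] = 0×-6 + 2×-4 + 3×5 = 7; y[3] = 2×-6 + 3×-4 + -5×5 = -49; y[4] = 3×-6 + -5×-4 = 2; y[5] = -5×-6 = 30

[0, 10, 7, -49, 2, 30]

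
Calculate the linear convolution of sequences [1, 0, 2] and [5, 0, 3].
y[0] = 1×5 = 5; y[1] = 1×0 + 0×5 = 0; y[2] = 1×3 + 0×0 + 2×5 = 13; y[3] = 0×3 + 2×0 = 0; y[4] = 2×3 = 6

[5, 0, 13, 0, 6]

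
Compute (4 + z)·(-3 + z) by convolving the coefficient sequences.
Ascending coefficients: a = [4, 1], b = [-3, 1]. c[0] = 4×-3 = -12; c[1] = 4×1 + 1×-3 = 1; c[2] = 1×1 = 1. Result coefficients: [-12, 1, 1] → -12 + z + z^2

-12 + z + z^2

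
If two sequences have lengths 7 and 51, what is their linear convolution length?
Linear/full convolution length: m + n - 1 = 7 + 51 - 1 = 57

57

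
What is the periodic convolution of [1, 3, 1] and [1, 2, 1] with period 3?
Use y[k] = Σ_j u[j]·v[(k-j) mod 3]. y[0] = 1×1 + 3×1 + 1×2 = 6; y[1] = 1×2 + 3×1 + 1×1 = 6; y[2] = 1×1 + 3×2 + 1×1 = 8. Result: [6, 6, 8]

[6, 6, 8]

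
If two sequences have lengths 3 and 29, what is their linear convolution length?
Linear/full convolution length: m + n - 1 = 3 + 29 - 1 = 31

31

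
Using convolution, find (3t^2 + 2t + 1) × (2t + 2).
Ascending coefficients: a = [1, 2, 3], b = [2, 2]. c[0] = 1×2 = 2; c[1] = 1×2 + 2×2 = 6; c[2] = 2×2 + 3×2 = 10; c[3] = 3×2 = 6. Result coefficients: [2, 6, 10, 6] → 6t^3 + 10t^2 + 6t + 2

6t^3 + 10t^2 + 6t + 2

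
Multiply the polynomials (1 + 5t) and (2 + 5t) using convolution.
Ascending coefficients: a = [1, 5], b = [2, 5]. c[0] = 1×2 = 2; c[1] = 1×5 + 5×2 = 15; c[2] = 5×5 = 25. Result coefficients: [2, 15, 25] → 2 + 15t + 25t^2

2 + 15t + 25t^2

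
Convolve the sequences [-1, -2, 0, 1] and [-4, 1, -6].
y[0] = -1×-4 = 4; y[1] = -1×1 + -2×-4 = 7; y[2] = -1×-6 + -2×1 + 0×-4 = 4; y[3] = -2×-6 + 0×1 + 1×-4 = 8; y[4] = 0×-6 + 1×1 = 1; y[5] = 1×-6 = -6

[4, 7, 4, 8, 1, -6]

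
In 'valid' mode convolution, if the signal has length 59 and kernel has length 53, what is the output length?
'Valid' mode counts only positions where the kernel fully overlaps the signal: m - n + 1 = 59 - 53 + 1 = 7

7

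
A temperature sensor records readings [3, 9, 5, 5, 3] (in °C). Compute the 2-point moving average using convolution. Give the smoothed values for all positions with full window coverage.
2-point moving average kernel = [1, 1]. Apply in 'valid' mode (full window coverage): avg[0] = (3 + 9) / 2 = 6.0; avg[1] = (9 + 5) / 2 = 7.0; avg[2] = (5 + 5) / 2 = 5.0; avg[3] = (5 + 3) / 2 = 4.0. Smoothed values: [6.0, 7.0, 5.0, 4.0]

[6.0, 7.0, 5.0, 4.0]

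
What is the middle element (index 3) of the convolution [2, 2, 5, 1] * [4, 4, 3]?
Use y[k] = Σ_i a[i]·b[k-i] at k=3. y[3] = 2×3 + 5×4 + 1×4 = 30

30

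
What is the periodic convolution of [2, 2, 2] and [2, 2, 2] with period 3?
Use y[k] = Σ_j x[j]·h[(k-j) mod 3]. y[0] = 2×2 + 2×2 + 2×2 = 12; y[1] = 2×2 + 2×2 + 2×2 = 12; y[2] = 2×2 + 2×2 + 2×2 = 12. Result: [12, 12, 12]

[12, 12, 12]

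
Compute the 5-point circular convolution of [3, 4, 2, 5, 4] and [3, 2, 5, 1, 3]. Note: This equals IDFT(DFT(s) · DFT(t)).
Either evaluate y[k] = Σ_j s[j]·t[(k-j) mod 5] directly, or use IDFT(DFT(s) · DFT(t)). y[0] = 3×3 + 4×3 + 2×1 + 5×5 + 4×2 = 56; y[1] = 3×2 + 4×3 + 2×3 + 5×1 + 4×5 = 49; y[2] = 3×5 + 4×2 + 2×3 + 5×3 + 4×1 = 48; y[3] = 3×1 + 4×5 + 2×2 + 5×3 + 4×3 = 54; y[4] = 3×3 + 4×1 + 2×5 + 5×2 + 4×3 = 45. Result: [56, 49, 48, 54, 45]

[56, 49, 48, 54, 45]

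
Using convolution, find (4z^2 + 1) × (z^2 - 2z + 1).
Ascending coefficients: a = [1, 0, 4], b = [1, -2, 1]. c[0] = 1×1 = 1; c[1] = 1×-2 + 0×1 = -2; c[2] = 1×1 + 0×-2 + 4×1 = 5; c[3] = 0×1 + 4×-2 = -8; c[4] = 4×1 = 4. Result coefficients: [1, -2, 5, -8, 4] → 4z^4 - 8z^3 + 5z^2 - 2z + 1

4z^4 - 8z^3 + 5z^2 - 2z + 1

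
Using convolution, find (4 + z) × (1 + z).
Ascending coefficients: a = [4, 1], b = [1, 1]. c[0] = 4×1 = 4; c[1] = 4×1 + 1×1 = 5; c[2] = 1×1 = 1. Result coefficients: [4, 5, 1] → 4 + 5z + z^2

4 + 5z + z^2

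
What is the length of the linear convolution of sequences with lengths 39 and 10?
Linear/full convolution length: m + n - 1 = 39 + 10 - 1 = 48

48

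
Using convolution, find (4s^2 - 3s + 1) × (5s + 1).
Ascending coefficients: a = [1, -3, 4], b = [1, 5]. c[0] = 1×1 = 1; c[1] = 1×5 + -3×1 = 2; c[2] = -3×5 + 4×1 = -11; c[3] = 4×5 = 20. Result coefficients: [1, 2, -11, 20] → 20s^3 - 11s^2 + 2s + 1

20s^3 - 11s^2 + 2s + 1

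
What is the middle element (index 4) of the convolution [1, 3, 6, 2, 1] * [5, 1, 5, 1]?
Use y[k] = Σ_i a[i]·b[k-i] at k=4. y[4] = 3×1 + 6×5 + 2×1 + 1×5 = 40

40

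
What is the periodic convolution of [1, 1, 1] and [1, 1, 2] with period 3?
Use y[k] = Σ_j s[j]·t[(k-j) mod 3]. y[0] = 1×1 + 1×2 + 1×1 = 4; y[1] = 1×1 + 1×1 + 1×2 = 4; y[2] = 1×2 + 1×1 + 1×1 = 4. Result: [4, 4, 4]

[4, 4, 4]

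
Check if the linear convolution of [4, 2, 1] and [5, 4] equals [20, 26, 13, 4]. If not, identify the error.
Recompute linear convolution of [4, 2, 1] and [5, 4]: y[0] = 4×5 = 20; y[1] = 4×4 + 2×5 = 26; y[2] = 2×4 + 1×5 = 13; y[3] = 1×4 = 4 → [20, 26, 13, 4]. Given [20, 26, 13, 4] matches, so answer: Yes

Yes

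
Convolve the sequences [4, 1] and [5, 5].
y[0] = 4×5 = 20; y[1] = 4×5 + 1×5 = 25; y[2] = 1×5 = 5

[20, 25, 5]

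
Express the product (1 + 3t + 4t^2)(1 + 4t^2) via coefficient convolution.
Ascending coefficients: a = [1, 3, 4], b = [1, 0, 4]. c[0] = 1×1 = 1; c[1] = 1×0 + 3×1 = 3; c[2] = 1×4 + 3×0 + 4×1 = 8; c[3] = 3×4 + 4×0 = 12; c[4] = 4×4 = 16. Result coefficients: [1, 3, 8, 12, 16] → 1 + 3t + 8t^2 + 12t^3 + 16t^4

1 + 3t + 8t^2 + 12t^3 + 16t^4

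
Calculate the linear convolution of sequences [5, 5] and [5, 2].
y[0] = 5×5 = 25; y[1] = 5×2 + 5×5 = 35; y[2] = 5×2 = 10

[25, 35, 10]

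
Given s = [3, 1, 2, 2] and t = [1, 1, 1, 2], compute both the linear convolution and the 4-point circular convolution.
Linear: y_lin[0] = 3×1 = 3; y_lin[1] = 3×1 + 1×1 = 4; y_lin[2] = 3×1 + 1×1 + 2×1 = 6; y_lin[3] = 3×2 + 1×1 + 2×1 + 2×1 = 11; y_lin[4] = 1×2 + 2×1 + 2×1 = 6; y_lin[5] = 2×2 + 2×1 = 6; y_lin[6] = 2×2 = 4 → [3, 4, 6, 11, 6, 6, 4]. Circular (length 4): y[0] = 3×1 + 1×2 + 2×1 + 2×1 = 9; y[1] = 3×1 + 1×1 + 2×2 + 2×1 = 10; y[2] = 3×1 + 1×1 + 2×1 + 2×2 = 10; y[3] = 3×2 + 1×1 + 2×1 + 2×1 = 11 → [9, 10, 10, 11]

Linear: [3, 4, 6, 11, 6, 6, 4], Circular: [9, 10, 10, 11]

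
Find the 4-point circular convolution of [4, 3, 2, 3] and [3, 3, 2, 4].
Use y[k] = Σ_j u[j]·v[(k-j) mod 4]. y[0] = 4×3 + 3×4 + 2×2 + 3×3 = 37; y[1] = 4×3 + 3×3 + 2×4 + 3×2 = 35; y[2] = 4×2 + 3×3 + 2×3 + 3×4 = 35; y[3] = 4×4 + 3×2 + 2×3 + 3×3 = 37. Result: [37, 35, 35, 37]

[37, 35, 35, 37]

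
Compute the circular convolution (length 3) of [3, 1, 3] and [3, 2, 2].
Use y[k] = Σ_j a[j]·b[(k-j) mod 3]. y[0] = 3×3 + 1×2 + 3×2 = 17; y[1] = 3×2 + 1×3 + 3×2 = 15; y[2] = 3×2 + 1×2 + 3×3 = 17. Result: [17, 15, 17]

[17, 15, 17]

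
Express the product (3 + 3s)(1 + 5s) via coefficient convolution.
Ascending coefficients: a = [3, 3], b = [1, 5]. c[0] = 3×1 = 3; c[1] = 3×5 + 3×1 = 18; c[2] = 3×5 = 15. Result coefficients: [3, 18, 15] → 3 + 18s + 15s^2

3 + 18s + 15s^2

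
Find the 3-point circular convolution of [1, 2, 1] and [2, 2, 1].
Use y[k] = Σ_j x[j]·h[(k-j) mod 3]. y[0] = 1×2 + 2×1 + 1×2 = 6; y[1] = 1×2 + 2×2 + 1×1 = 7; y[2] = 1×1 + 2×2 + 1×2 = 7. Result: [6, 7, 7]

[6, 7, 7]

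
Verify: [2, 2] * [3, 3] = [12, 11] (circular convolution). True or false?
Recompute circular convolution of [2, 2] and [3, 3]: y[0] = 2×3 + 2×3 = 12; y[1] = 2×3 + 2×3 = 12 → [12, 12]. Compare to given [12, 11]: they differ at index 1: given 11, correct 12, so answer: No

No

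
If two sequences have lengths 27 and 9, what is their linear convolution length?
Linear/full convolution length: m + n - 1 = 27 + 9 - 1 = 35

35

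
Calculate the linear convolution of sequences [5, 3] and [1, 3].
y[0] = 5×1 = 5; y[1] = 5×3 + 3×1 = 18; y[2] = 3×3 = 9

[5, 18, 9]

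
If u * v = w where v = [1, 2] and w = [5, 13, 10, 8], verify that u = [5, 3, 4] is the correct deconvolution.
Forward-compute [5, 3, 4] * [1, 2]: w[0] = 5×1 = 5; w[1] = 5×2 + 3×1 = 13; w[2] = 3×2 + 4×1 = 10; w[3] = 4×2 = 8 → [5, 13, 10, 8]. Matches given w = [5, 13, 10, 8], so verified.

Verified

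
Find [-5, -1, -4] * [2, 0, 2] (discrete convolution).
y[0] = -5×2 = -10; y[1] = -5×0 + -1×2 = -2; y[2] = -5×2 + -1×0 + -4×2 = -18; y[3] = -1×2 + -4×0 = -2; y[4] = -4×2 = -8

[-10, -2, -18, -2, -8]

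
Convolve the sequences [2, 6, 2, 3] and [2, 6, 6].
y[0] = 2×2 = 4; y[1] = 2×6 + 6×2 = 24; y[2] = 2×6 + 6×6 + 2×2 = 52; y[3] = 6×6 + 2×6 + 3×2 = 54; y[4] = 2×6 + 3×6 = 30; y[5] = 3×6 = 18

[4, 24, 52, 54, 30, 18]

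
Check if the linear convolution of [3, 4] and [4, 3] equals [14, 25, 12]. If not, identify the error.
Recompute linear convolution of [3, 4] and [4, 3]: y[0] = 3×4 = 12; y[1] = 3×3 + 4×4 = 25; y[2] = 4×3 = 12 → [12, 25, 12]. Compare to given [14, 25, 12]: they differ at index 0: given 14, correct 12, so answer: No

No. Error at index 0: given 14, correct 12.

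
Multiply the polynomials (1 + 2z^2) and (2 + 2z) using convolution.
Ascending coefficients: a = [1, 0, 2], b = [2, 2]. c[0] = 1×2 = 2; c[1] = 1×2 + 0×2 = 2; c[2] = 0×2 + 2×2 = 4; c[3] = 2×2 = 4. Result coefficients: [2, 2, 4, 4] → 2 + 2z + 4z^2 + 4z^3

2 + 2z + 4z^2 + 4z^3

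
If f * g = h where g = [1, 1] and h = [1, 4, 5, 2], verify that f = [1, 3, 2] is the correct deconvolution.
Forward-compute [1, 3, 2] * [1, 1]: h[0] = 1×1 = 1; h[1] = 1×1 + 3×1 = 4; h[2] = 3×1 + 2×1 = 5; h[3] = 2×1 = 2 → [1, 4, 5, 2]. Matches given h = [1, 4, 5, 2], so verified.

Verified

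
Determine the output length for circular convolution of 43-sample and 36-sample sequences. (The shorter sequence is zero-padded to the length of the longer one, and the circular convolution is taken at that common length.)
Circular convolution (zero-padding the shorter input) has length max(m, n) = max(43, 36) = 43

43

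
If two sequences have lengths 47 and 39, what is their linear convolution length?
Linear/full convolution length: m + n - 1 = 47 + 39 - 1 = 85

85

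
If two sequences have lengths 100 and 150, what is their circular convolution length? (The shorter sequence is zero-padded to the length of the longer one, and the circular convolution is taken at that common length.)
Circular convolution (zero-padding the shorter input) has length max(m, n) = max(100, 150) = 150

150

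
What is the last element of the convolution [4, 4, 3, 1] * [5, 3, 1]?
Use y[k] = Σ_i a[i]·b[k-i] at k=5. y[5] = 1×1 = 1

1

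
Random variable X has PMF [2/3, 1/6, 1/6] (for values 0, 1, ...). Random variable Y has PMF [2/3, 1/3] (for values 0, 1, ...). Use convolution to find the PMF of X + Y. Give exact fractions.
P(X+Y=k) = Σ_i P(X=i)·P(Y=k-i) — a convolution of [2/3, 1/6, 1/6] and [2/3, 1/3]. P(X+Y=0) = (2/3)×(2/3) = 4/9; P(X+Y=1) = (2/3)×(1/3) + (1/6)×(2/3) = 2/9 + 1/9 = 1/3; P(X+Y=2) = (1/6)×(1/3) + (1/6)×(2/3) = 1/18 + 1/9 = 1/6; P(X+Y=3) = (1/6)×(1/3) = 1/18. PMF: [4/9, 1/3, 1/6, 1/18] (sums to 1 ✓)

[4/9, 1/3, 1/6, 1/18]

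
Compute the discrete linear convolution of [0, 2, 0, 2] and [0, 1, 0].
y[0] = 0×0 = 0; y[1] = 0×1 + 2×0 = 0; y[2] = 0×0 + 2×1 + 0×0 = 2; y[3] = 2×0 + 0×1 + 2×0 = 0; y[4] = 0×0 + 2×1 = 2; y[5] = 2×0 = 0

[0, 0, 2, 0, 2, 0]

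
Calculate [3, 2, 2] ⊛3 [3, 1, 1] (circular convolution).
Use y[k] = Σ_j a[j]·b[(k-j) mod 3]. y[0] = 3×3 + 2×1 + 2×1 = 13; y[1] = 3×1 + 2×3 + 2×1 = 11; y[2] = 3×1 + 2×1 + 2×3 = 11. Result: [13, 11, 11]

[13, 11, 11]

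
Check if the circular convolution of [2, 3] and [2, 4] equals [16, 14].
Recompute circular convolution of [2, 3] and [2, 4]: y[0] = 2×2 + 3×4 = 16; y[1] = 2×4 + 3×2 = 14 → [16, 14]. Given [16, 14] matches, so answer: Yes

Yes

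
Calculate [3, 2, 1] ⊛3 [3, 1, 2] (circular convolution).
Use y[k] = Σ_j a[j]·b[(k-j) mod 3]. y[0] = 3×3 + 2×2 + 1×1 = 14; y[1] = 3×1 + 2×3 + 1×2 = 11; y[2] = 3×2 + 2×1 + 1×3 = 11. Result: [14, 11, 11]

[14, 11, 11]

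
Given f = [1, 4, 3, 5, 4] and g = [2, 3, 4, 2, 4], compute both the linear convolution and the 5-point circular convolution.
Linear: y_lin[0] = 1×2 = 2; y_lin[1] = 1×3 + 4×2 = 11; y_lin[2] = 1×4 + 4×3 + 3×2 = 22; y_lin[3] = 1×2 + 4×4 + 3×3 + 5×2 = 37; y_lin[4] = 1×4 + 4×2 + 3×4 + 5×3 + 4×2 = 47; y_lin[5] = 4×4 + 3×2 + 5×4 + 4×3 = 54; y_lin[6] = 3×4 + 5×2 + 4×4 = 38; y_lin[7] = 5×4 + 4×2 = 28; y_lin[8] = 4×4 = 16 → [2, 11, 22, 37, 47, 54, 38, 28, 16]. Circular (length 5): y[0] = 1×2 + 4×4 + 3×2 + 5×4 + 4×3 = 56; y[1] = 1×3 + 4×2 + 3×4 + 5×2 + 4×4 = 49; y[2] = 1×4 + 4×3 + 3×2 + 5×4 + 4×2 = 50; y[3] = 1×2 + 4×4 + 3×3 + 5×2 + 4×4 = 53; y[4] = 1×4 + 4×2 + 3×4 + 5×3 + 4×2 = 47 → [56, 49, 50, 53, 47]

Linear: [2, 11, 22, 37, 47, 54, 38, 28, 16], Circular: [56, 49, 50, 53, 47]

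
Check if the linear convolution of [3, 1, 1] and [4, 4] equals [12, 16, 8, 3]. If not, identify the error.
Recompute linear convolution of [3, 1, 1] and [4, 4]: y[0] = 3×4 = 12; y[1] = 3×4 + 1×4 = 16; y[2] = 1×4 + 1×4 = 8; y[3] = 1×4 = 4 → [12, 16, 8, 4]. Compare to given [12, 16, 8, 3]: they differ at index 3: given 3, correct 4, so answer: No

No. Error at index 3: given 3, correct 4.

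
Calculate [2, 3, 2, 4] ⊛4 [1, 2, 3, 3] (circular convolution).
Use y[k] = Σ_j a[j]·b[(k-j) mod 4]. y[0] = 2×1 + 3×3 + 2×3 + 4×2 = 25; y[1] = 2×2 + 3×1 + 2×3 + 4×3 = 25; y[2] = 2×3 + 3×2 + 2×1 + 4×3 = 26; y[3] = 2×3 + 3×3 + 2×2 + 4×1 = 23. Result: [25, 25, 26, 23]

[25, 25, 26, 23]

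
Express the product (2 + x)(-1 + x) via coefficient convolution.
Ascending coefficients: a = [2, 1], b = [-1, 1]. c[0] = 2×-1 = -2; c[1] = 2×1 + 1×-1 = 1; c[2] = 1×1 = 1. Result coefficients: [-2, 1, 1] → -2 + x + x^2

-2 + x + x^2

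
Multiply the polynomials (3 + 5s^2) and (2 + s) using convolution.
Ascending coefficients: a = [3, 0, 5], b = [2, 1]. c[0] = 3×2 = 6; c[1] = 3×1 + 0×2 = 3; c[2] = 0×1 + 5×2 = 10; c[3] = 5×1 = 5. Result coefficients: [6, 3, 10, 5] → 6 + 3s + 10s^2 + 5s^3

6 + 3s + 10s^2 + 5s^3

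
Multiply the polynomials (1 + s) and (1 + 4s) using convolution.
Ascending coefficients: a = [1, 1], b = [1, 4]. c[0] = 1×1 = 1; c[1] = 1×4 + 1×1 = 5; c[2] = 1×4 = 4. Result coefficients: [1, 5, 4] → 1 + 5s + 4s^2

1 + 5s + 4s^2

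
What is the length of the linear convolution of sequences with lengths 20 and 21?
Linear/full convolution length: m + n - 1 = 20 + 21 - 1 = 40

40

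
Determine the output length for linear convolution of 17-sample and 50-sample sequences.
Linear/full convolution length: m + n - 1 = 17 + 50 - 1 = 66

66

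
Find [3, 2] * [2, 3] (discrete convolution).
y[0] = 3×2 = 6; y[1] = 3×3 + 2×2 = 13; y[2] = 2×3 = 6

[6, 13, 6]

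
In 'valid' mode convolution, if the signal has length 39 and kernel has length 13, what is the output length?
'Valid' mode counts only positions where the kernel fully overlaps the signal: m - n + 1 = 39 - 13 + 1 = 27

27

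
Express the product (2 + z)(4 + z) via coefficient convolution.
Ascending coefficients: a = [2, 1], b = [4, 1]. c[0] = 2×4 = 8; c[1] = 2×1 + 1×4 = 6; c[2] = 1×1 = 1. Result coefficients: [8, 6, 1] → 8 + 6z + z^2

8 + 6z + z^2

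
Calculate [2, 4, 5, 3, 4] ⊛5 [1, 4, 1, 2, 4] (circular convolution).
Use y[k] = Σ_j x[j]·h[(k-j) mod 5]. y[0] = 2×1 + 4×4 + 5×2 + 3×1 + 4×4 = 47; y[1] = 2×4 + 4×1 + 5×4 + 3×2 + 4×1 = 42; y[2] = 2×1 + 4×4 + 5×1 + 3×4 + 4×2 = 43; y[3] = 2×2 + 4×1 + 5×4 + 3×1 + 4×4 = 47; y[4] = 2×4 + 4×2 + 5×1 + 3×4 + 4×1 = 37. Result: [47, 42, 43, 47, 37]

[47, 42, 43, 47, 37]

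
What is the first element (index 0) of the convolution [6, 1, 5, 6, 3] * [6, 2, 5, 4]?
Use y[k] = Σ_i a[i]·b[k-i] at k=0. y[0] = 6×6 = 36

36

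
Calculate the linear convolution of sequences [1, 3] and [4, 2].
y[0] = 1×4 = 4; y[1] = 1×2 + 3×4 = 14; y[2] = 3×2 = 6

[4, 14, 6]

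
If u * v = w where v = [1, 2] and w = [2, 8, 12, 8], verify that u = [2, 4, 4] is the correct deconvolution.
Forward-compute [2, 4, 4] * [1, 2]: w[0] = 2×1 = 2; w[1] = 2×2 + 4×1 = 8; w[2] = 4×2 + 4×1 = 12; w[3] = 4×2 = 8 → [2, 8, 12, 8]. Matches given w = [2, 8, 12, 8], so verified.

Verified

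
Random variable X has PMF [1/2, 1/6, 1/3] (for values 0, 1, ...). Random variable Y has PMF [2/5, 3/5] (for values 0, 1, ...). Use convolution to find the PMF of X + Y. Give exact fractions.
P(X+Y=k) = Σ_i P(X=i)·P(Y=k-i) — a convolution of [1/2, 1/6, 1/3] and [2/5, 3/5]. P(X+Y=0) = (1/2)×(2/5) = 1/5; P(X+Y=1) = (1/2)×(3/5) + (1/6)×(2/5) = 3/10 + 1/15 = 11/30; P(X+Y=2) = (1/6)×(3/5) + (1/3)×(2/5) = 1/10 + 2/15 = 7/30; P(X+Y=3) = (1/3)×(3/5) = 1/5. PMF: [1/5, 11/30, 7/30, 1/5] (sums to 1 ✓)

[1/5, 11/30, 7/30, 1/5]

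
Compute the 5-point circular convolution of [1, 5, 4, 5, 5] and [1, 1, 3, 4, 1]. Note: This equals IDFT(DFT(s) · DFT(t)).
Either evaluate y[k] = Σ_j s[j]·t[(k-j) mod 5] directly, or use IDFT(DFT(s) · DFT(t)). y[0] = 1×1 + 5×1 + 4×4 + 5×3 + 5×1 = 42; y[1] = 1×1 + 5×1 + 4×1 + 5×4 + 5×3 = 45; y[2] = 1×3 + 5×1 + 4×1 + 5×1 + 5×4 = 37; y[3] = 1×4 + 5×3 + 4×1 + 5×1 + 5×1 = 33; y[4] = 1×1 + 5×4 + 4×3 + 5×1 + 5×1 = 43. Result: [42, 45, 37, 33, 43]

[42, 45, 37, 33, 43]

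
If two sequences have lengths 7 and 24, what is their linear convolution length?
Linear/full convolution length: m + n - 1 = 7 + 24 - 1 = 30

30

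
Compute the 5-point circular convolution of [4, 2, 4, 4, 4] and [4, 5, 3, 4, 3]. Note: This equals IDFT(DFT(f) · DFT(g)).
Either evaluate y[k] = Σ_j f[j]·g[(k-j) mod 5] directly, or use IDFT(DFT(f) · DFT(g)). y[0] = 4×4 + 2×3 + 4×4 + 4×3 + 4×5 = 70; y[1] = 4×5 + 2×4 + 4×3 + 4×4 + 4×3 = 68; y[2] = 4×3 + 2×5 + 4×4 + 4×3 + 4×4 = 66; y[3] = 4×4 + 2×3 + 4×5 + 4×4 + 4×3 = 70; y[4] = 4×3 + 2×4 + 4×3 + 4×5 + 4×4 = 68. Result: [70, 68, 66, 70, 68]

[70, 68, 66, 70, 68]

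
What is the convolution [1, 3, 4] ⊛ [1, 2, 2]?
y[0] = 1×1 = 1; y[1] = 1×2 + 3×1 = 5; y[2] = 1×2 + 3×2 + 4×1 = 12; y[3] = 3×2 + 4×2 = 14; y[4] = 4×2 = 8

[1, 5, 12, 14, 8]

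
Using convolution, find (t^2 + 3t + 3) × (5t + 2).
Ascending coefficients: a = [3, 3, 1], b = [2, 5]. c[0] = 3×2 = 6; c[1] = 3×5 + 3×2 = 21; c[2] = 3×5 + 1×2 = 17; c[3] = 1×5 = 5. Result coefficients: [6, 21, 17, 5] → 5t^3 + 17t^2 + 21t + 6

5t^3 + 17t^2 + 21t + 6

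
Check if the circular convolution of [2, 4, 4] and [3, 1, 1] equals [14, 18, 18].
Recompute circular convolution of [2, 4, 4] and [3, 1, 1]: y[0] = 2×3 + 4×1 + 4×1 = 14; y[1] = 2×1 + 4×3 + 4×1 = 18; y[2] = 2×1 + 4×1 + 4×3 = 18 → [14, 18, 18]. Given [14, 18, 18] matches, so answer: Yes

Yes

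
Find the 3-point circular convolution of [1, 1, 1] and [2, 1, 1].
Use y[k] = Σ_j x[j]·h[(k-j) mod 3]. y[0] = 1×2 + 1×1 + 1×1 = 4; y[1] = 1×1 + 1×2 + 1×1 = 4; y[2] = 1×1 + 1×1 + 1×2 = 4. Result: [4, 4, 4]

[4, 4, 4]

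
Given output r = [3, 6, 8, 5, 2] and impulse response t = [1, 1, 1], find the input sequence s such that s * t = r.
Deconvolve r=[3, 6, 8, 5, 2] by t=[1, 1, 1]. Since t[0]=1, solve forward: s[0] = r[0] / 1 = 3; s[1] = (r[1] - 3×1) / 1 = 3; s[2] = (r[2] - 3×1 - 3×1) / 1 = 2. So s = [3, 3, 2]. Check by forward convolution: r[0] = 3×1 = 3; r[1] = 3×1 + 3×1 = 6; r[2] = 3×1 + 3×1 + 2×1 = 8; r[3] = 3×1 + 2×1 = 5; r[4] = 2×1 = 2

[3, 3, 2]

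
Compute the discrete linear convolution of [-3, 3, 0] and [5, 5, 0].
y[0] = -3×5 = -15; y[1] = -3×5 + 3×5 = 0; y[2] = -3×0 + 3×5 + 0×5 = 15; y[3] = 3×0 + 0×5 = 0; y[4] = 0×0 = 0

[-15, 0, 15, 0, 0]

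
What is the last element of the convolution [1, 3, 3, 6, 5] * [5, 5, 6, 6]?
Use y[k] = Σ_i a[i]·b[k-i] at k=7. y[7] = 5×6 = 30

30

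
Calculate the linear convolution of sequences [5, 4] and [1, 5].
y[0] = 5×1 = 5; y[1] = 5×5 + 4×1 = 29; y[2] = 4×5 = 20

[5, 29, 20]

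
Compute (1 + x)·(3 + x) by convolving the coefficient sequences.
Ascending coefficients: a = [1, 1], b = [3, 1]. c[0] = 1×3 = 3; c[1] = 1×1 + 1×3 = 4; c[2] = 1×1 = 1. Result coefficients: [3, 4, 1] → 3 + 4x + x^2

3 + 4x + x^2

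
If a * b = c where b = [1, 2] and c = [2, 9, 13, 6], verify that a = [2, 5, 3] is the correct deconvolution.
Forward-compute [2, 5, 3] * [1, 2]: c[0] = 2×1 = 2; c[1] = 2×2 + 5×1 = 9; c[2] = 5×2 + 3×1 = 13; c[3] = 3×2 = 6 → [2, 9, 13, 6]. Matches given c = [2, 9, 13, 6], so verified.

Verified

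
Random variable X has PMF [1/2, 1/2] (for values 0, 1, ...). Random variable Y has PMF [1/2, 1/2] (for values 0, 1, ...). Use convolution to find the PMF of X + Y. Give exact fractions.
P(X+Y=k) = Σ_i P(X=i)·P(Y=k-i) — a convolution of [1/2, 1/2] and [1/2, 1/2]. P(X+Y=0) = (1/2)×(1/2) = 1/4; P(X+Y=1) = (1/2)×(1/2) + (1/2)×(1/2) = 1/4 + 1/4 = 1/2; P(X+Y=2) = (1/2)×(1/2) = 1/4. PMF: [1/4, 1/2, 1/4] (sums to 1 ✓)

[1/4, 1/2, 1/4]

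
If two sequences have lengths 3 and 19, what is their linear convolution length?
Linear/full convolution length: m + n - 1 = 3 + 19 - 1 = 21

21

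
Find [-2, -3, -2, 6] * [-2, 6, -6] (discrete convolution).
y[0] = -2×-2 = 4; y[1] = -2×6 + -3×-2 = -6; y[2] = -2×-6 + -3×6 + -2×-2 = -2; y[3] = -3×-6 + -2×6 + 6×-2 = -6; y[4] = -2×-6 + 6×6 = 48; y[5] = 6×-6 = -36

[4, -6, -2, -6, 48, -36]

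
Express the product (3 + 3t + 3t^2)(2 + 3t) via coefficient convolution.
Ascending coefficients: a = [3, 3, 3], b = [2, 3]. c[0] = 3×2 = 6; c[1] = 3×3 + 3×2 = 15; c[2] = 3×3 + 3×2 = 15; c[3] = 3×3 = 9. Result coefficients: [6, 15, 15, 9] → 6 + 15t + 15t^2 + 9t^3

6 + 15t + 15t^2 + 9t^3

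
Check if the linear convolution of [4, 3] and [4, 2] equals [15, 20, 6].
Recompute linear convolution of [4, 3] and [4, 2]: y[0] = 4×4 = 16; y[1] = 4×2 + 3×4 = 20; y[2] = 3×2 = 6 → [16, 20, 6]. Compare to given [15, 20, 6]: they differ at index 0: given 15, correct 16, so answer: No

No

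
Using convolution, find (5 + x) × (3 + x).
Ascending coefficients: a = [5, 1], b = [3, 1]. c[0] = 5×3 = 15; c[1] = 5×1 + 1×3 = 8; c[2] = 1×1 = 1. Result coefficients: [15, 8, 1] → 15 + 8x + x^2

15 + 8x + x^2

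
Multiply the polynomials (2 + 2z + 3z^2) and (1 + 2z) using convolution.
Ascending coefficients: a = [2, 2, 3], b = [1, 2]. c[0] = 2×1 = 2; c[1] = 2×2 + 2×1 = 6; c[2] = 2×2 + 3×1 = 7; c[3] = 3×2 = 6. Result coefficients: [2, 6, 7, 6] → 2 + 6z + 7z^2 + 6z^3

2 + 6z + 7z^2 + 6z^3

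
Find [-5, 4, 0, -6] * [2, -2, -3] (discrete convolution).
y[0] = -5×2 = -10; y[1] = -5×-2 + 4×2 = 18; y[2] = -5×-3 + 4×-2 + 0×2 = 7; y[3] = 4×-3 + 0×-2 + -6×2 = -24; y[4] = 0×-3 + -6×-2 = 12; y[5] = -6×-3 = 18

[-10, 18, 7, -24, 12, 18]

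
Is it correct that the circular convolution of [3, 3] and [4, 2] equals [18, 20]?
Recompute circular convolution of [3, 3] and [4, 2]: y[0] = 3×4 + 3×2 = 18; y[1] = 3×2 + 3×4 = 18 → [18, 18]. Compare to given [18, 20]: they differ at index 1: given 20, correct 18, so answer: No

No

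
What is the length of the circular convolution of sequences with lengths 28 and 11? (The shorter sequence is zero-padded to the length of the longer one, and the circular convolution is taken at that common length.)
Circular convolution (zero-padding the shorter input) has length max(m, n) = max(28, 11) = 28

28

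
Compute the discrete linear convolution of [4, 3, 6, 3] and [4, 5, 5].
y[0] = 4×4 = 16; y[1] = 4×5 + 3×4 = 32; y[2] = 4×5 + 3×5 + 6×4 = 59; y[3] = 3×5 + 6×5 + 3×4 = 57; y[4] = 6×5 + 3×5 = 45; y[5] = 3×5 = 15

[16, 32, 59, 57, 45, 15]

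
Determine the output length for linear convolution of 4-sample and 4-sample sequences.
Linear/full convolution length: m + n - 1 = 4 + 4 - 1 = 7

7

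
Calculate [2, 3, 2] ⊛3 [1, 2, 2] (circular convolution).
Use y[k] = Σ_j a[j]·b[(k-j) mod 3]. y[0] = 2×1 + 3×2 + 2×2 = 12; y[1] = 2×2 + 3×1 + 2×2 = 11; y[2] = 2×2 + 3×2 + 2×1 = 12. Result: [12, 11, 12]

[12, 11, 12]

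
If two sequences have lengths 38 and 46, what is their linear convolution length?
Linear/full convolution length: m + n - 1 = 38 + 46 - 1 = 83

83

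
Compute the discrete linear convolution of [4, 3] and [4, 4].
y[0] = 4×4 = 16; y[1] = 4×4 + 3×4 = 28; y[2] = 3×4 = 12

[16, 28, 12]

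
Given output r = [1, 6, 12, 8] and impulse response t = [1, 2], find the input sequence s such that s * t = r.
Deconvolve r=[1, 6, 12, 8] by t=[1, 2]. Since t[0]=1, solve forward: s[0] = r[0] / 1 = 1; s[1] = (r[1] - 1×2) / 1 = 4; s[2] = (r[2] - 4×2) / 1 = 4. So s = [1, 4, 4]. Check by forward convolution: r[0] = 1×1 = 1; r[1] = 1×2 + 4×1 = 6; r[2] = 4×2 + 4×1 = 12; r[3] = 4×2 = 8

[1, 4, 4]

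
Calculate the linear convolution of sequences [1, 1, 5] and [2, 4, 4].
y[0] = 1×2 = 2; y[1] = 1×4 + 1×2 = 6; y[2] = 1×4 + 1×4 + 5×2 = 18; y[3] = 1×4 + 5×4 = 24; y[4] = 5×4 = 20

[2, 6, 18, 24, 20]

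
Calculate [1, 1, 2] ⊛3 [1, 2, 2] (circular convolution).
Use y[k] = Σ_j x[j]·h[(k-j) mod 3]. y[0] = 1×1 + 1×2 + 2×2 = 7; y[1] = 1×2 + 1×1 + 2×2 = 7; y[2] = 1×2 + 1×2 + 2×1 = 6. Result: [7, 7, 6]

[7, 7, 6]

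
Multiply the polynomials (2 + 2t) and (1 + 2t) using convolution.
Ascending coefficients: a = [2, 2], b = [1, 2]. c[0] = 2×1 = 2; c[1] = 2×2 + 2×1 = 6; c[2] = 2×2 = 4. Result coefficients: [2, 6, 4] → 2 + 6t + 4t^2

2 + 6t + 4t^2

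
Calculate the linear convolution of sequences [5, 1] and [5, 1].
y[0] = 5×5 = 25; y[1] = 5×1 + 1×5 = 10; y[2] = 1×1 = 1

[25, 10, 1]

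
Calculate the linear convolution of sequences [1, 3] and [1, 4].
y[0] = 1×1 = 1; y[1] = 1×4 + 3×1 = 7; y[2] = 3×4 = 12

[1, 7, 12]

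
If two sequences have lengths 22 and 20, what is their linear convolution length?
Linear/full convolution length: m + n - 1 = 22 + 20 - 1 = 41

41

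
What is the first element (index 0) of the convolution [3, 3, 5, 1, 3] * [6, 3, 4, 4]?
Use y[k] = Σ_i a[i]·b[k-i] at k=0. y[0] = 3×6 = 18

18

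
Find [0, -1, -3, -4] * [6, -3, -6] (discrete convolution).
y[0] = 0×6 = 0; y[1] = 0×-3 + -1×6 = -6; y[2] = 0×-6 + -1×-3 + -3×6 = -15; y[3] = -1×-6 + -3×-3 + -4×6 = -9; y[4] = -3×-6 + -4×-3 = 30; y[5] = -4×-6 = 24

[0, -6, -15, -9, 30, 24]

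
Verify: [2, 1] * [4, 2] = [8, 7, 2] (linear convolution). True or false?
Recompute linear convolution of [2, 1] and [4, 2]: y[0] = 2×4 = 8; y[1] = 2×2 + 1×4 = 8; y[2] = 1×2 = 2 → [8, 8, 2]. Compare to given [8, 7, 2]: they differ at index 1: given 7, correct 8, so answer: No

No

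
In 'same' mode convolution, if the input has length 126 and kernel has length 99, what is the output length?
'Same' mode returns an output with the same length as the input: 126

126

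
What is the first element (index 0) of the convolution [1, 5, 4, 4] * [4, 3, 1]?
Use y[k] = Σ_i a[i]·b[k-i] at k=0. y[0] = 1×4 = 4

4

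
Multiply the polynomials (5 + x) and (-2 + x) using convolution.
Ascending coefficients: a = [5, 1], b = [-2, 1]. c[0] = 5×-2 = -10; c[1] = 5×1 + 1×-2 = 3; c[2] = 1×1 = 1. Result coefficients: [-10, 3, 1] → -10 + 3x + x^2

-10 + 3x + x^2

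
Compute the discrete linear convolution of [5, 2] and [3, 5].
y[0] = 5×3 = 15; y[1] = 5×5 + 2×3 = 31; y[2] = 2×5 = 10

[15, 31, 10]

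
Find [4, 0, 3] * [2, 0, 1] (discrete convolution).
y[0] = 4×2 = 8; y[1] = 4×0 + 0×2 = 0; y[2] = 4×1 + 0×0 + 3×2 = 10; y[3] = 0×1 + 3×0 = 0; y[4] = 3×1 = 3

[8, 0, 10, 0, 3]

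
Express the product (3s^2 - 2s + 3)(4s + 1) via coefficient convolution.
Ascending coefficients: a = [3, -2, 3], b = [1, 4]. c[0] = 3×1 = 3; c[1] = 3×4 + -2×1 = 10; c[2] = -2×4 + 3×1 = -5; c[3] = 3×4 = 12. Result coefficients: [3, 10, -5, 12] → 12s^3 - 5s^2 + 10s + 3

12s^3 - 5s^2 + 10s + 3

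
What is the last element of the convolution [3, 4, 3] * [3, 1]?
Use y[k] = Σ_i a[i]·b[k-i] at k=3. y[3] = 3×1 = 3

3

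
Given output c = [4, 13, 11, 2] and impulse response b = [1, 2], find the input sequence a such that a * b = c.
Deconvolve c=[4, 13, 11, 2] by b=[1, 2]. Since b[0]=1, solve forward: a[0] = c[0] / 1 = 4; a[1] = (c[1] - 4×2) / 1 = 5; a[2] = (c[2] - 5×2) / 1 = 1. So a = [4, 5, 1]. Check by forward convolution: c[0] = 4×1 = 4; c[1] = 4×2 + 5×1 = 13; c[2] = 5×2 + 1×1 = 11; c[3] = 1×2 = 2

[4, 5, 1]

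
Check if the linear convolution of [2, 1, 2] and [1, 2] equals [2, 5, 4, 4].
Recompute linear convolution of [2, 1, 2] and [1, 2]: y[0] = 2×1 = 2; y[1] = 2×2 + 1×1 = 5; y[2] = 1×2 + 2×1 = 4; y[3] = 2×2 = 4 → [2, 5, 4, 4]. Given [2, 5, 4, 4] matches, so answer: Yes

Yes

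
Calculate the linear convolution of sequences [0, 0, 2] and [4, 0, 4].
y[0] = 0×4 = 0; y[1] = 0×0 + 0×4 = 0; y[2] = 0×4 + 0×0 + 2×4 = 8; y[3] = 0×4 + 2×0 = 0; y[4] = 2×4 = 8

[0, 0, 8, 0, 8]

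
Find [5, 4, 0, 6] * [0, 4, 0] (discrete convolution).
y[0] = 5×0 = 0; y[1] = 5×4 + 4×0 = 20; y[2] = 5×0 + 4×4 + 0×0 = 16; y[3] = 4×0 + 0×4 + 6×0 = 0; y[4] = 0×0 + 6×4 = 24; y[5] = 6×0 = 0

[0, 20, 16, 0, 24, 0]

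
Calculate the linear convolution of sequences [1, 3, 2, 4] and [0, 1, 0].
y[0] = 1×0 = 0; y[1] = 1×1 + 3×0 = 1; y[2] = 1×0 + 3×1 + 2×0 = 3; y[3] = 3×0 + 2×1 + 4×0 = 2; y[4] = 2×0 + 4×1 = 4; y[5] = 4×0 = 0

[0, 1, 3, 2, 4, 0]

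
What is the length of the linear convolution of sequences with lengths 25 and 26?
Linear/full convolution length: m + n - 1 = 25 + 26 - 1 = 50

50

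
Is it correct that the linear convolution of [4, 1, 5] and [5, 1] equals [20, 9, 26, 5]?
Recompute linear convolution of [4, 1, 5] and [5, 1]: y[0] = 4×5 = 20; y[1] = 4×1 + 1×5 = 9; y[2] = 1×1 + 5×5 = 26; y[3] = 5×1 = 5 → [20, 9, 26, 5]. Given [20, 9, 26, 5] matches, so answer: Yes

Yes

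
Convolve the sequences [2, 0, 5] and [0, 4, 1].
y[0] = 2×0 = 0; y[1] = 2×4 + 0×0 = 8; y[2] = 2×1 + 0×4 + 5×0 = 2; y[3] = 0×1 + 5×4 = 20; y[4] = 5×1 = 5

[0, 8, 2, 20, 5]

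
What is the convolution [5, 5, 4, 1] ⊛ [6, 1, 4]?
y[0] = 5×6 = 30; y[1] = 5×1 + 5×6 = 35; y[2] = 5×4 + 5×1 + 4×6 = 49; y[3] = 5×4 + 4×1 + 1×6 = 30; y[4] = 4×4 + 1×1 = 17; y[5] = 1×4 = 4

[30, 35, 49, 30, 17, 4]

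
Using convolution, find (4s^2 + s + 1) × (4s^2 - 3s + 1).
Ascending coefficients: a = [1, 1, 4], b = [1, -3, 4]. c[0] = 1×1 = 1; c[1] = 1×-3 + 1×1 = -2; c[2] = 1×4 + 1×-3 + 4×1 = 5; c[3] = 1×4 + 4×-3 = -8; c[4] = 4×4 = 16. Result coefficients: [1, -2, 5, -8, 16] → 16s^4 - 8s^3 + 5s^2 - 2s + 1

16s^4 - 8s^3 + 5s^2 - 2s + 1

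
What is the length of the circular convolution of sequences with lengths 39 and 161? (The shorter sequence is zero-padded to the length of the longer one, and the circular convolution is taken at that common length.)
Circular convolution (zero-padding the shorter input) has length max(m, n) = max(39, 161) = 161

161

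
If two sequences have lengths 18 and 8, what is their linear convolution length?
Linear/full convolution length: m + n - 1 = 18 + 8 - 1 = 25

25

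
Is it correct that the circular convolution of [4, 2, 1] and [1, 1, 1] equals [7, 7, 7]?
Recompute circular convolution of [4, 2, 1] and [1, 1, 1]: y[0] = 4×1 + 2×1 + 1×1 = 7; y[1] = 4×1 + 2×1 + 1×1 = 7; y[2] = 4×1 + 2×1 + 1×1 = 7 → [7, 7, 7]. Given [7, 7, 7] matches, so answer: Yes

Yes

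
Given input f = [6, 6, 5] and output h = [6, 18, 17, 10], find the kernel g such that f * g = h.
Output length 4 = len(f) + len(g) - 1 ⇒ len(g) = 2. Solve g forward using g[k] = (h[k] - Σ_{i≥1} f[i]·g[k-i]) / f[0]: g[0] = h[0] / f[0] = 6 / 6 = 1; g[1] = (h[1] - 6×1) / f[0] = (18 - 6×1) / 6 = 2. So g = [1, 2]. Forward-check [6, 6, 5] * [1, 2]: h[0] = 6×1 = 6; h[1] = 6×2 + 6×1 = 18; h[2] = 6×2 + 5×1 = 17; h[3] = 5×2 = 10 → [6, 18, 17, 10] ✓

[1, 2]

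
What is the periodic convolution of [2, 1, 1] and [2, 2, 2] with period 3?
Use y[k] = Σ_j u[j]·v[(k-j) mod 3]. y[0] = 2×2 + 1×2 + 1×2 = 8; y[1] = 2×2 + 1×2 + 1×2 = 8; y[2] = 2×2 + 1×2 + 1×2 = 8. Result: [8, 8, 8]

[8, 8, 8]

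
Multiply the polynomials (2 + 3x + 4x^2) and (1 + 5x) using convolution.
Ascending coefficients: a = [2, 3, 4], b = [1, 5]. c[0] = 2×1 = 2; c[1] = 2×5 + 3×1 = 13; c[2] = 3×5 + 4×1 = 19; c[3] = 4×5 = 20. Result coefficients: [2, 13, 19, 20] → 2 + 13x + 19x^2 + 20x^3

2 + 13x + 19x^2 + 20x^3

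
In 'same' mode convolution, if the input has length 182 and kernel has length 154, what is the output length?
'Same' mode returns an output with the same length as the input: 182

182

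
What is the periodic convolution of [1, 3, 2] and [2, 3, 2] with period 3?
Use y[k] = Σ_j x[j]·h[(k-j) mod 3]. y[0] = 1×2 + 3×2 + 2×3 = 14; y[1] = 1×3 + 3×2 + 2×2 = 13; y[2] = 1×2 + 3×3 + 2×2 = 15. Result: [14, 13, 15]

[14, 13, 15]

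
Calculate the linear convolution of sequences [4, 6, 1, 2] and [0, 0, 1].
y[0] = 4×0 = 0; y[1] = 4×0 + 6×0 = 0; y[2] = 4×1 + 6×0 + 1×0 = 4; y[3] = 6×1 + 1×0 + 2×0 = 6; y[4] = 1×1 + 2×0 = 1; y[5] = 2×1 = 2

[0, 0, 4, 6, 1, 2]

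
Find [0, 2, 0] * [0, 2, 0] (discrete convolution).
y[0] = 0×0 = 0; y[1] = 0×2 + 2×0 = 0; y[2] = 0×0 + 2×2 + 0×0 = 4; y[3] = 2×0 + 0×2 = 0; y[4] = 0×0 = 0

[0, 0, 4, 0, 0]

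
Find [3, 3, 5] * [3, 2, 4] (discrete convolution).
y[0] = 3×3 = 9; y[1] = 3×2 + 3×3 = 15; y[2] = 3×4 + 3×2 + 5×3 = 33; y[3] = 3×4 + 5×2 = 22; y[4] = 5×4 = 20

[9, 15, 33, 22, 20]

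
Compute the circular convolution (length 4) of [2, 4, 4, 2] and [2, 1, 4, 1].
Use y[k] = Σ_j u[j]·v[(k-j) mod 4]. y[0] = 2×2 + 4×1 + 4×4 + 2×1 = 26; y[1] = 2×1 + 4×2 + 4×1 + 2×4 = 22; y[2] = 2×4 + 4×1 + 4×2 + 2×1 = 22; y[3] = 2×1 + 4×4 + 4×1 + 2×2 = 26. Result: [26, 22, 22, 26]

[26, 22, 22, 26]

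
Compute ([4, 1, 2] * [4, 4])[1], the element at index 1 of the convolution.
Use y[k] = Σ_i a[i]·b[k-i] at k=1. y[1] = 4×4 + 1×4 = 20

20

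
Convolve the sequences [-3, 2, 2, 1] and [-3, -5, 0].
y[0] = -3×-3 = 9; y[1] = -3×-5 + 2×-3 = 9; y[2] = -3×0 + 2×-5 + 2×-3 = -16; y[3] = 2×0 + 2×-5 + 1×-3 = -13; y[4] = 2×0 + 1×-5 = -5; y[5] = 1×0 = 0

[9, 9, -16, -13, -5, 0]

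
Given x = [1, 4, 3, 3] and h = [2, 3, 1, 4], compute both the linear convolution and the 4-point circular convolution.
Linear: y_lin[0] = 1×2 = 2; y_lin[1] = 1×3 + 4×2 = 11; y_lin[2] = 1×1 + 4×3 + 3×2 = 19; y_lin[3] = 1×4 + 4×1 + 3×3 + 3×2 = 23; y_lin[4] = 4×4 + 3×1 + 3×3 = 28; y_lin[5] = 3×4 + 3×1 = 15; y_lin[6] = 3×4 = 12 → [2, 11, 19, 23, 28, 15, 12]. Circular (length 4): y[0] = 1×2 + 4×4 + 3×1 + 3×3 = 30; y[1] = 1×3 + 4×2 + 3×4 + 3×1 = 26; y[2] = 1×1 + 4×3 + 3×2 + 3×4 = 31; y[3] = 1×4 + 4×1 + 3×3 + 3×2 = 23 → [30, 26, 31, 23]

Linear: [2, 11, 19, 23, 28, 15, 12], Circular: [30, 26, 31, 23]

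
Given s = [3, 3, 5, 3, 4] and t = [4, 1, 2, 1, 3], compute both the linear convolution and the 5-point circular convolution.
Linear: y_lin[0] = 3×4 = 12; y_lin[1] = 3×1 + 3×4 = 15; y_lin[2] = 3×2 + 3×1 + 5×4 = 29; y_lin[3] = 3×1 + 3×2 + 5×1 + 3×4 = 26; y_lin[4] = 3×3 + 3×1 + 5×2 + 3×1 + 4×4 = 41; y_lin[5] = 3×3 + 5×1 + 3×2 + 4×1 = 24; y_lin[6] = 5×3 + 3×1 + 4×2 = 26; y_lin[7] = 3×3 + 4×1 = 13; y_lin[8] = 4×3 = 12 → [12, 15, 29, 26, 41, 24, 26, 13, 12]. Circular (length 5): y[0] = 3×4 + 3×3 + 5×1 + 3×2 + 4×1 = 36; y[1] = 3×1 + 3×4 + 5×3 + 3×1 + 4×2 = 41; y[2] = 3×2 + 3×1 + 5×4 + 3×3 + 4×1 = 42; y[3] = 3×1 + 3×2 + 5×1 + 3×4 + 4×3 = 38; y[4] = 3×3 + 3×1 + 5×2 + 3×1 + 4×4 = 41 → [36, 41, 42, 38, 41]

Linear: [12, 15, 29, 26, 41, 24, 26, 13, 12], Circular: [36, 41, 42, 38, 41]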